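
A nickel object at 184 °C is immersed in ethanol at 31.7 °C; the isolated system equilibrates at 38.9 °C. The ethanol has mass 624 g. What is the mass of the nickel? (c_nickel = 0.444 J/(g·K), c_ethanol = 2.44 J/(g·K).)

m ≈ 170 g

Taking heat into each body as positive, Σ m c ΔT = 0:
m×0.444×(38.9 − 184) + 624×2.44×(38.9 − 31.7) = 0
-64.42 m = -10962
m = -10962/-64.42 ≈ 170.2 g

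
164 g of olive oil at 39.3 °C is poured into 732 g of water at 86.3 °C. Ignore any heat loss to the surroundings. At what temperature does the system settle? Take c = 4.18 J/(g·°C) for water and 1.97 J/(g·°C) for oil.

T_f = Σ m_i c_i T_i / Σ m_i c_i:
T_f = (3059.8×86.3 + 323.08×39.3) / (3059.8 + 323.08)
    = 276754 / 3382.8 ≈ 81.81 °C

T_f ≈ 81.8 °C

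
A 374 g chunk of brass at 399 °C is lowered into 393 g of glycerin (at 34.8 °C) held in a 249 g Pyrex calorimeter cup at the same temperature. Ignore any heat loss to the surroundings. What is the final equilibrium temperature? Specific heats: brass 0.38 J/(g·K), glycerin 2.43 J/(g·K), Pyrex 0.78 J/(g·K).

T_f ≈ 74.9 °C

Heat gained plus heat lost sum to zero:
374×0.38×(T − 399) + 393×2.43×(T − 34.8) + 249×0.78×(T − 34.8) = 0
(142.12 + 954.99 + 194.22) T = 142.12×399 + 954.99×34.8 + 194.22×34.8
T ≈ 74.88 °C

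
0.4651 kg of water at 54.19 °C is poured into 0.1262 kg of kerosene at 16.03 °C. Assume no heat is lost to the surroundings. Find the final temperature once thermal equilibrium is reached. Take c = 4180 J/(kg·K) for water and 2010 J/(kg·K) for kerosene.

Heat gained plus heat lost sum to zero:
0.4651·4180·(T − 54.19) + 0.1262·2010·(T − 16.03) = 0
(1944.1 + 253.66) T = 1944.1·54.19 + 253.66·16.03
T = 109418 / 2197.8 = 49.8 °C

T_f ≈ 49.8 °C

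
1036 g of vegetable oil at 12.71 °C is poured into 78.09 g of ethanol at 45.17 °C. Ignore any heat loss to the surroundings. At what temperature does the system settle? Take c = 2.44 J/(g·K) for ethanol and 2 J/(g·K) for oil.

T_f ≈ 15.4 °C

With ΣQ=0 the equilibrium temperature is the m·c-weighted mean:
T_f = (190.54×45.17 + 2072×12.71) / (190.54 + 2072)
    = 34942 / 2262.5 ≈ 15.44 °C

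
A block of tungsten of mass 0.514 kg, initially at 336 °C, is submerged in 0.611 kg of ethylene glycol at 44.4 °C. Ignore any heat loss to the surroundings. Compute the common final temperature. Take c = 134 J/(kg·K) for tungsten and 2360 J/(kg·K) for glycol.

With ΣQ=0 the equilibrium temperature is the m·c-weighted mean:
T_f = (68.88×336 + 1442×44.4) / (68.88 + 1442)
    = 87165 / 1510.8 ≈ 57.69 °C

T_f ≈ 57.7 °C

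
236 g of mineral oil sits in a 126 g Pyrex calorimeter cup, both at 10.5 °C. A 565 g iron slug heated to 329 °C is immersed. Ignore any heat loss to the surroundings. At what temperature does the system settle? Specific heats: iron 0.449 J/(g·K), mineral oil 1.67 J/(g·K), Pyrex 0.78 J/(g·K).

T_f ≈ 118.8 °C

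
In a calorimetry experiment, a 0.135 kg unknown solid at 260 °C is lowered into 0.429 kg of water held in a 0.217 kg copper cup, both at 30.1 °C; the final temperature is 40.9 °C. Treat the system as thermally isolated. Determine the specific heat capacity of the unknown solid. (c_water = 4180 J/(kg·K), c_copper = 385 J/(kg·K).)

c ≈ 685 J/(kg·K)

Setting the total heat transfer to zero:
0.135×c×(40.9 − 260) + 0.429×4180×(40.9 − 30.1) + 0.217×385×(40.9 − 30.1) = 0
-29.58 c = -20269
c = -20269/-29.58 ≈ 685.3 J/(kg·K)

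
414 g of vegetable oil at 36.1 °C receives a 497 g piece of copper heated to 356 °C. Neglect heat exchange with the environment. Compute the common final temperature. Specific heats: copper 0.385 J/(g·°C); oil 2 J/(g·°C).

T_f ≈ 96.1 °C

Energy conservation, ΣQ = 0:
497*0.385*(T − 356) + 414*2*(T − 36.1) = 0
(191.34 + 828) T = 191.34*356 + 828*36.1
T = 98010 / 1019.3 = 96.1 °C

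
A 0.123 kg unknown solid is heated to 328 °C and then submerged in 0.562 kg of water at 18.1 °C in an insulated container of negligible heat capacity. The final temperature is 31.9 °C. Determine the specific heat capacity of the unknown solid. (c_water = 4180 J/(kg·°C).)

c ≈ 890 J/(kg·°C)

Energy conservation, ΣQ = 0:
0.123·c·(31.9 − 328) + 0.562·4180·(31.9 − 18.1) = 0
-36.42 c = -32418
c = -32418/-36.42 ≈ 890.1 J/(kg·°C)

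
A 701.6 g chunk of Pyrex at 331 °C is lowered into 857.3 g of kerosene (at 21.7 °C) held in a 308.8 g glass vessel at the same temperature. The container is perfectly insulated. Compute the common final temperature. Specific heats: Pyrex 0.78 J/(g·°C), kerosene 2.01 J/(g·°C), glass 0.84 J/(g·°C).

Heat gained plus heat lost sum to zero:
701.6×0.78×(T − 331) + 857.3×2.01×(T − 21.7) + 308.8×0.84×(T − 21.7) = 0
547.25(T − 331) + 1723.2(T − 21.7) + 259.39(T − 21.7) = 0
2529.8 T = 224161
T = 224161 / 2529.8 = 88.6 °C

T_f ≈ 88.6 °C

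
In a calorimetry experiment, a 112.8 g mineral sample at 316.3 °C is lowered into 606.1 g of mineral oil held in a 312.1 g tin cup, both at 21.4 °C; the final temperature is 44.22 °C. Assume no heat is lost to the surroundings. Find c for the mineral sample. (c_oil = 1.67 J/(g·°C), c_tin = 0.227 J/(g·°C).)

Taking heat into each body as positive, Σ m c ΔT = 0:
112.8×c×(44.22 − 316.3) + 606.1×1.67×(44.22 − 21.4) + 312.1×0.227×(44.22 − 21.4) = 0
-30691 c = -24715
c = -24715/-30691 ≈ 0.8053 J/(g·°C)

c ≈ 0.805 J/(g·°C)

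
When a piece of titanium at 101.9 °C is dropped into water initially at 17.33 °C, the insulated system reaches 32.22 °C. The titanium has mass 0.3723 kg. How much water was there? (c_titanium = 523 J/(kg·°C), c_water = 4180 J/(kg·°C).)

m ≈ 0.218 kg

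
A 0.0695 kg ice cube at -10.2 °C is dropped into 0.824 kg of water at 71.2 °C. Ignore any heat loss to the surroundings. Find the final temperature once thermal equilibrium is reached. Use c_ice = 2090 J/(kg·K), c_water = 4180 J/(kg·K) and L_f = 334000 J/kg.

Energy conservation, ΣQ = 0:
warm ice to 0 °C: 0.0695·2090·(0 − (-10.2)) = 1481.6; latent heat to melt: 0.0695·334000 = 23213; meltwater 0→T: 0.0695·4180·T = 290.51 T; water cools: 0.824·4180·(T − 71.2) = 3444.3(T − 71.2)
3734.8 T = 245236 − 24695 = 220541
T ≈ 59.05 °C. Since T > 0 °C, the all-ice-melts assumption holds.

T_f ≈ 59.0 °C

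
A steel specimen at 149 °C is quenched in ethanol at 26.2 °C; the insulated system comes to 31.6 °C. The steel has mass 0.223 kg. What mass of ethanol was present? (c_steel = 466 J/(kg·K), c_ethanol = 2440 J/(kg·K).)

m ≈ 0.926 kg

Conservation of energy gives ΣQ = 0:
0.223×466×(31.6 − 149) + m×2440×(31.6 − 26.2) = 0
13176 m = 12200
m = 12200/13176 ≈ 0.9259 kg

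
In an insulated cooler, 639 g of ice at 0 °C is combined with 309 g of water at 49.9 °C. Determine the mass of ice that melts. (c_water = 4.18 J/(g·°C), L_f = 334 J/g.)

Water can give up m c ΔT = 309×4.18×49.9 = 64452 J before reaching 0 °C.
Fully melting the ice requires m_ice L_f = 639×334 = 213426 J.
64452 J < 213426 J, so only part of the ice melts and the system sits at 0 °C.
Mass melted = 64452/334 ≈ 193 g.

m_melted ≈ 193 g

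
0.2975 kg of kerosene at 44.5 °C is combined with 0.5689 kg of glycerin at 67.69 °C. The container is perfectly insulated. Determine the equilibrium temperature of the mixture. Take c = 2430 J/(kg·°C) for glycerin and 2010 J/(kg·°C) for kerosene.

T_f ≈ 60.7 °C

T_f = Σ m_i c_i T_i / Σ m_i c_i:
T_f = (1382.4·67.69 + 597.98·44.5) / (1382.4 + 597.98)
    = 120186 / 1980.4 ≈ 60.69 °C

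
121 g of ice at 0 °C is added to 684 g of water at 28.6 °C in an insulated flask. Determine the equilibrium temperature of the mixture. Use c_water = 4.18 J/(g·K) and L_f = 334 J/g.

T_f ≈ 12.3 °C

Heat gained plus heat lost sum to zero:
fusion: m_ice L_f = 121·334 = 40414; warm the meltwater: 505.78 T; water: 2859.1(T − 28.6)
3364.9 T = 81771 − 40414 = 41357
T ≈ 12.29 °C. Since T > 0 °C, the all-ice-melts assumption holds.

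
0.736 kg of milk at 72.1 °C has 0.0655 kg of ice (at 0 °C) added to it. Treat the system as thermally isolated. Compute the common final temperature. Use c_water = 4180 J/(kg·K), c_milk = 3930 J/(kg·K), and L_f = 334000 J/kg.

Heat gained plus heat lost sum to zero:
latent heat to melt: 0.0655·334000 = 21877
  meltwater 0→T: 0.0655·4180·T = 273.79 T
  milk cools: 0.736·3930·(T − 72.1) = 2892.5(T − 72.1)
3166.3 T = 208548 − 21877 = 186671
T ≈ 58.96 °C — above 0 °C, consistent with complete melting.

T_f ≈ 59.0 °C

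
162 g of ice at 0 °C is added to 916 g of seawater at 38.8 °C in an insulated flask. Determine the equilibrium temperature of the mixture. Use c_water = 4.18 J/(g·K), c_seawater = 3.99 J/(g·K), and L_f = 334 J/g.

Net heat exchanged in the isolated system is zero:
melt ice: 162×334 = 54108; meltwater 0→T: 162×4.18×T = 677.16 T; seawater cools: 916×3.99×(T − 38.8) = 3654.8(T − 38.8)
4332 T = 141808 − 54108 = 87700
T ≈ 20.24 °C. Since T > 0 °C, the all-ice-melts assumption holds.

T_f ≈ 20.2 °C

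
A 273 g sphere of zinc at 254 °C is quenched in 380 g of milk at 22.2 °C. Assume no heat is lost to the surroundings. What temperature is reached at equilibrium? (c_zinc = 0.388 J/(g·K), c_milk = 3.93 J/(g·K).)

T_f ≈ 37.6 °C

Taking heat into each body as positive, Σ m c ΔT = 0:
273*0.388*(T − 254) + 380*3.93*(T − 22.2) = 0
105.92(T − 254) + 1493.4(T − 22.2) = 0
1599.3 T = 60058
T = 60058/1599.3 ≈ 37.55 °C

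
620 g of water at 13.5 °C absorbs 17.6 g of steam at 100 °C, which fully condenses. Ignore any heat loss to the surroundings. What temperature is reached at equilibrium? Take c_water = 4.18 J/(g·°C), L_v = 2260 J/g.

Setting the total heat transfer to zero:
latent heat released on condensation: 17.6·2260 = 39776; condensed water 100 °C→T: 73.57(T − 100); water warms: 620·4.18·(T − 13.5) = 2591.6(T − 13.5)
2665.2 T = 39776 + 7356.8 + 34987 = 82119
T ≈ 30.81 °C — below 100 °C, confirming all the steam condensed.

T_f ≈ 30.8 °C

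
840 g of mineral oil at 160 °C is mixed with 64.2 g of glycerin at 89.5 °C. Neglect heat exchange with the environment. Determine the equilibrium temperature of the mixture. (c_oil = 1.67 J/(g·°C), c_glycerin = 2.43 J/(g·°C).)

Taking heat into each body as positive, Σ m c ΔT = 0:
840×1.67×(T − 160) + 64.2×2.43×(T − 89.5) = 0
1402.8(T − 160) + 156.01(T − 89.5) = 0
(1402.8 + 156.01) T = 1402.8×160 + 156.01×89.5
T = 238411 / 1558.8 = 153 °C

T_f ≈ 152.9 °C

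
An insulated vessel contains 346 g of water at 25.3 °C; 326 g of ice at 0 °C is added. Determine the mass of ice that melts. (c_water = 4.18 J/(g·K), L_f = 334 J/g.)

Heat available from the water dropping to 0 °C: 346×4.18×25.3 = 36591 J.
Fully melting the ice requires m_ice L_f = 326×334 = 108884 J.
That's not enough to melt it all — equilibrium is at 0 °C with ice remaining.
m_melt = 36591 / L_f = 109.6 g.

m_melted ≈ 110 g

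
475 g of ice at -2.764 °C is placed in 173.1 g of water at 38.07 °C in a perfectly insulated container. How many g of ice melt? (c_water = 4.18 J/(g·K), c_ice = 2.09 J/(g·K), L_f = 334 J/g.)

Water can give up m c ΔT = 173.1×4.18×38.07 = 27546 J before reaching 0 °C.
Warming the ice to 0 °C takes 475×2.09×2.764 = 2744 J, leaving 24802 J for melting.
To melt every bit of ice: 475×334 = 158650 J.
That's not enough to melt it all — equilibrium is at 0 °C with ice remaining.
Mass melted = 24802/334 ≈ 74.26 g.

m_melted ≈ 74.3 g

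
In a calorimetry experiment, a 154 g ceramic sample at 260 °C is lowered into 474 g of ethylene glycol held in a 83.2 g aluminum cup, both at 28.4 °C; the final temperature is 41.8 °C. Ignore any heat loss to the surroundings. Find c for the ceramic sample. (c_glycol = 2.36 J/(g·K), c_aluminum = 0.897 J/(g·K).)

c ≈ 0.476 J/(g·K)

Let T be the final temperature. ΣQ_i = 0:
154×c×(41.8 − 260) + 474×2.36×(41.8 − 28.4) + 83.2×0.897×(41.8 − 28.4) = 0
-33603 c = -15990
c = -15990/-33603 ≈ 0.4758 J/(g·K)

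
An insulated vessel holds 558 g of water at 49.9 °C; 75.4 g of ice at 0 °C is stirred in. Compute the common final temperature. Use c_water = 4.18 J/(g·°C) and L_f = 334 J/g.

T_f ≈ 34.4 °C

Conservation of energy gives ΣQ = 0:
fusion: m_ice L_f = 75.4·334 = 25184
  meltwater 0→T: 75.4·4.18·T = 315.17 T
  water cools: 558·4.18·(T − 49.9) = 2332.4(T − 49.9)
2647.6 T = 116389 − 25184 = 91205
T ≈ 34.45 °C — above 0 °C, consistent with complete melting.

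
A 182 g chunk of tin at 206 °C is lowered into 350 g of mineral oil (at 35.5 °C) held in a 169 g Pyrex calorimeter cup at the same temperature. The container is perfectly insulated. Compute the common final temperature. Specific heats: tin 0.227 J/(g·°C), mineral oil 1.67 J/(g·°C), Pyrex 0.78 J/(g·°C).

T_f ≈ 44.8 °C

Conservation of energy gives ΣQ = 0:
182×0.227×(T − 206) + 350×1.67×(T − 35.5) + 169×0.78×(T − 35.5) = 0
(41.31 + 584.5 + 131.82) T = 41.31×206 + 584.5×35.5 + 131.82×35.5
T ≈ 44.80 °C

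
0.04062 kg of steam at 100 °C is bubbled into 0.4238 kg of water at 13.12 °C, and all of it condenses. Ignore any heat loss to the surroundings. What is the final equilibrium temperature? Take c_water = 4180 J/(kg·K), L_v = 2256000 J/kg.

T_f ≈ 67.9 °C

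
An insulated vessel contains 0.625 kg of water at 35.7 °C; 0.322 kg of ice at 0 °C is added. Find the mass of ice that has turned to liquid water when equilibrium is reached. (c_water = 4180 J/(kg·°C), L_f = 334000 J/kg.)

Cooling the water to 0 °C releases 0.625·4180·35.7 = 93266 J.
Fully melting the ice requires m_ice L_f = 0.322·334000 = 107548 J.
93266 J < 107548 J, so only part of the ice melts and the system sits at 0 °C.
m_melted·334000 = 93266  ⇒  m_melted ≈ 0.2792 kg.

m_melted ≈ 0.279 kg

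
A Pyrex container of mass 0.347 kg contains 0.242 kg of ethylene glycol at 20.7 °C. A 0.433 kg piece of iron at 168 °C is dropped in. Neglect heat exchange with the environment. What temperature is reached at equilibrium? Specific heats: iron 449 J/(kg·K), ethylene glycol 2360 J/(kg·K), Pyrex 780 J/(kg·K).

Heat gained plus heat lost sum to zero:
0.433×449×(T − 168) + 0.242×2360×(T − 20.7) + 0.347×780×(T − 20.7) = 0
194.42(T − 168) + 571.12(T − 20.7) + 270.66(T − 20.7) = 0
1036.2 T = 50087
T = 50087 / 1036.2 = 48.3 °C

T_f ≈ 48.3 °C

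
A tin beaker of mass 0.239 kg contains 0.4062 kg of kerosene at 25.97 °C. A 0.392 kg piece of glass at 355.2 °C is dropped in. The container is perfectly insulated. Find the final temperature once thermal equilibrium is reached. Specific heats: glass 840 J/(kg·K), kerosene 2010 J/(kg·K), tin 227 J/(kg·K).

T_f ≈ 116.3 °C

T_f is the heat-capacity-weighted average of the initial temperatures:
T_f = (329.28×355.2 + 816.46×25.97 + 54.25×25.97) / (329.28 + 816.46 + 54.25)
    = 139573 / 1200 ≈ 116.31 °C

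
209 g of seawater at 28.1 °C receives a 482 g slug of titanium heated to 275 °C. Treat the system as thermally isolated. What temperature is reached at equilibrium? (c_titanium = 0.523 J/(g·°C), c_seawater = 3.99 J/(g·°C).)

T_f ≈ 85.4 °C

T_f is the heat-capacity-weighted average of the initial temperatures:
T_f = (252.09×275 + 833.91×28.1) / (252.09 + 833.91)
    = 92757 / 1086 ≈ 85.41 °C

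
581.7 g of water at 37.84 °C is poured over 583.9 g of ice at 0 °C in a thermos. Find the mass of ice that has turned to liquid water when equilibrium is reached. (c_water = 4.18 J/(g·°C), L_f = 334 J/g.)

Cooling the water to 0 °C releases 581.7×4.18×37.84 = 92008 J.
Fully melting the ice requires m_ice L_f = 583.9×334 = 195023 J.
92008 J < 195023 J, so only part of the ice melts and the system sits at 0 °C.
Mass melted = 92008/334 ≈ 275.5 g.

m_melted ≈ 275 g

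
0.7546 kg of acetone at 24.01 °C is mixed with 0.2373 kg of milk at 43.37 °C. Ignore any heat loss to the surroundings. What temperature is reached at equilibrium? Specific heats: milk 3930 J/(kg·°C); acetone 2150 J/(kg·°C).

T_f ≈ 31.1 °C

T_f = Σ m_i c_i T_i / Σ m_i c_i:
T_f = (932.59×43.37 + 1622.4×24.01) / (932.59 + 1622.4)
    = 79400 / 2555 ≈ 31.08 °C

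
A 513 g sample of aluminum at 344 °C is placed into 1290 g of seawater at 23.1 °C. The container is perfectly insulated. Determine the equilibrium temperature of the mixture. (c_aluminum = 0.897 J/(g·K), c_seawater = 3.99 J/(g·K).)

Heat lost by the aluminum equals heat gained by the seawater:
513×0.897×(344 − T) = 1290×3.99×(T − 23.1)
460.16(344 − T) = 5147.1(T − 23.1)
5607.3 T = 277193  ⇒  T ≈ 49.43 °C

T_f ≈ 49.4 °C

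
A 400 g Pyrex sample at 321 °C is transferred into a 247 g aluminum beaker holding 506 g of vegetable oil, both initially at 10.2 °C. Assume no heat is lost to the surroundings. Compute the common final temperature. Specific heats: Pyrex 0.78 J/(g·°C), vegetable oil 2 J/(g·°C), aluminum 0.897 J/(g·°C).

Let T be the final temperature. ΣQ_i = 0:
400*0.78*(T − 321) + 506*2*(T − 10.2) + 247*0.897*(T − 10.2) = 0
312(T − 321) + 1012(T − 10.2) + 221.56(T − 10.2) = 0
(312 + 1012 + 221.56) T = 312*321 + 1012*10.2 + 221.56*10.2
T ≈ 72.94 °C

T_f ≈ 72.9 °C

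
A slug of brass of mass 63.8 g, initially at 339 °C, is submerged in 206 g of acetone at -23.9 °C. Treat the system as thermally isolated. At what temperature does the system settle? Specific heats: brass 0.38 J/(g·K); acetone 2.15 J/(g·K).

Conservation of energy gives ΣQ = 0:
63.8×0.38×(T − 339) + 206×2.15×(T − (-23.9)) = 0
24.24(T − 339) + 442.9(T − (-23.9)) = 0
467.14 T = -2366.6
T ≈ -5.07 °C

T_f ≈ -5.1 °C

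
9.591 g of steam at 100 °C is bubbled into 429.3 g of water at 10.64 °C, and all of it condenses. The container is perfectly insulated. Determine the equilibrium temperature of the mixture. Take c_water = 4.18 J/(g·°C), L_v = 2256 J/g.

Heat gained plus heat lost sum to zero:
condense steam: −9.591×2256 = −21637
  condensate cools 100→T: 9.591×4.18×(T − 100) = 40.09(T − 100)
  water warms: 429.3×4.18×(T − 10.64) = 1794.5(T − 10.64)
1834.6 T = 21637 + 4009 + 19093 = 44740
T ≈ 24.39 °C, under the boiling point, so the assumption holds.

T_f ≈ 24.4 °C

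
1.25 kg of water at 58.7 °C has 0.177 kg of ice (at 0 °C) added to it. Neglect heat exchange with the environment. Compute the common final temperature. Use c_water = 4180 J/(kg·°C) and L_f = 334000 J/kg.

T_f ≈ 41.5 °C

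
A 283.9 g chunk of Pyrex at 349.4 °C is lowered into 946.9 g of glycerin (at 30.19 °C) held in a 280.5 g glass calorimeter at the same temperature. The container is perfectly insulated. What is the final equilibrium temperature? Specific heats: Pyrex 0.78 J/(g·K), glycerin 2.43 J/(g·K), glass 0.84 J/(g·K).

Conservation of energy gives ΣQ = 0:
283.9·0.78·(T − 349.4) + 946.9·2.43·(T − 30.19) + 280.5·0.84·(T − 30.19) = 0
221.44(T − 349.4) + 2301(T − 30.19) + 235.62(T − 30.19) = 0
(221.44 + 2301 + 235.62) T = 221.44·349.4 + 2301·30.19 + 235.62·30.19
T = 153951 / 2758 = 55.8 °C

T_f ≈ 55.8 °C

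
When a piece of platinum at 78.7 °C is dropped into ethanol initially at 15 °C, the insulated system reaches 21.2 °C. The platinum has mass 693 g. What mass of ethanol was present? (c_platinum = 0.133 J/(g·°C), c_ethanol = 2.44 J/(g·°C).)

|Q_platinum| = |Q_ethanol|:
693×0.133×(78.7 − 21.2) = m×2.44×(21.2 − 15)
15.13 m = 5299.7  ⇒  m ≈ 350.3 g

m ≈ 350 g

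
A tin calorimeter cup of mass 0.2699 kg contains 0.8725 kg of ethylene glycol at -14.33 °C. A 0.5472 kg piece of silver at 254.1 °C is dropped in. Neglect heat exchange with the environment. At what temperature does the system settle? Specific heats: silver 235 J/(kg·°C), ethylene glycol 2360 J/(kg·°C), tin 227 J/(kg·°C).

With ΣQ=0 the equilibrium temperature is the m·c-weighted mean:
T_f = (128.59*254.1 + 2059.1*(-14.33) + 61.27*(-14.33)) / (128.59 + 2059.1 + 61.27)
    = 2290.4 / 2249 ≈ 1.02 °C

T_f ≈ 1.0 °C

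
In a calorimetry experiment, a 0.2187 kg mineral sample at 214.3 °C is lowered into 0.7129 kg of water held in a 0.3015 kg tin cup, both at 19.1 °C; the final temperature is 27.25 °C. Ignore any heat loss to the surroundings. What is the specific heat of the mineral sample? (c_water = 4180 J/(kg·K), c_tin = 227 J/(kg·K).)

c ≈ 607 J/(kg·K)

Let T be the final temperature. ΣQ_i = 0:
0.2187·c·(27.25 − 214.3) + 0.7129·4180·(27.25 − 19.1) + 0.3015·227·(27.25 − 19.1) = 0
-40.91 c = -24844
c = -24844/-40.91 ≈ 607.3 J/(kg·K)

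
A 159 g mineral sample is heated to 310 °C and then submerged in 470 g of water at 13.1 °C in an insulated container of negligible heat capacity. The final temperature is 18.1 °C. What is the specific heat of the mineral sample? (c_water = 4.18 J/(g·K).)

c ≈ 0.212 J/(g·K)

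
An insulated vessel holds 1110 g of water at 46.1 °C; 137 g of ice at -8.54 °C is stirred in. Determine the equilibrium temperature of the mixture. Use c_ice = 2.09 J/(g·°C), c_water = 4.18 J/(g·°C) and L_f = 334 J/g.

T_f ≈ 31.8 °C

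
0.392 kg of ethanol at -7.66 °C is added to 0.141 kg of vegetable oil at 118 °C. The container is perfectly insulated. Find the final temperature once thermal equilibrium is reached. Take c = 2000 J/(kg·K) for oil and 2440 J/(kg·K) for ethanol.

T_f ≈ 21.0 °C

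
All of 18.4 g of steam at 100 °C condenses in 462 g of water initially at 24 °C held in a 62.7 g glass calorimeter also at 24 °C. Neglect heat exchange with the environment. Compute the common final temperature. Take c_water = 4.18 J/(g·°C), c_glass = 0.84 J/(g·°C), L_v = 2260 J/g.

T_f ≈ 47.0 °C

Sum of m c ΔT and latent-heat terms is zero:
condense steam: −18.4·2260 = −41584
  condensate cools 100→T: 18.4·4.18·(T − 100) = 76.91(T − 100)
  original water: 1931.2(T − 24)
  glass cup: 62.7·0.84·(T − 24) = 52.67(T − 24)
2060.7 T = 41584 + 7691.2 + 47612 = 96887
T ≈ 47.02 °C — below 100 °C, confirming all the steam condensed.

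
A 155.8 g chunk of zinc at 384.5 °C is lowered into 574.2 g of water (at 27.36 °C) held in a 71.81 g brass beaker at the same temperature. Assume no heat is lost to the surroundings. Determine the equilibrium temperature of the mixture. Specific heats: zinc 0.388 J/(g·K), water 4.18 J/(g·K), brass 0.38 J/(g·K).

Net heat exchanged in the isolated system is zero:
155.8·0.388·(T − 384.5) + 574.2·4.18·(T − 27.36) + 71.81·0.38·(T − 27.36) = 0
(60.45 + 2400.2 + 27.29) T = 60.45·384.5 + 2400.2·27.36 + 27.29·27.36
T ≈ 36.04 °C

T_f ≈ 36.0 °C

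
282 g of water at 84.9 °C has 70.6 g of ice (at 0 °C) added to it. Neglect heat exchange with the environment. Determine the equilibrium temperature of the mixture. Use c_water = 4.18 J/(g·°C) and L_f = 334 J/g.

T_f ≈ 51.9 °C

Energy balance with sensible and latent terms:
melt ice: 70.6·334 = 23580; warm the meltwater: 295.11 T; water: 1178.8(T − 84.9)
1473.9 T = 100077 − 23580 = 76496
T ≈ 51.90 °C — above 0 °C, consistent with complete melting.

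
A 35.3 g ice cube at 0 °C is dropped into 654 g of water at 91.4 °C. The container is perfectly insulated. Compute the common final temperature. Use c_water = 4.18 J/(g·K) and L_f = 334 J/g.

Setting the total heat transfer to zero:
latent heat to melt: 35.3×334 = 11790
  meltwater 0→T: 35.3×4.18×T = 147.55 T
  water cools: 654×4.18×(T − 91.4) = 2733.7(T − 91.4)
2881.3 T = 249862 − 11790 = 238072
T ≈ 82.63 °C (positive, so assuming full melt was valid).

T_f ≈ 82.6 °C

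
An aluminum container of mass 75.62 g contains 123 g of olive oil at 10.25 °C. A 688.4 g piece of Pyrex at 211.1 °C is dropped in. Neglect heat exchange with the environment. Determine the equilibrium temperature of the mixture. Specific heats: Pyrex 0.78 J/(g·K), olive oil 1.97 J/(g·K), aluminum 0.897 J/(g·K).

Let T be the final temperature. ΣQ_i = 0:
688.4*0.78*(T − 211.1) + 123*1.97*(T − 10.25) + 75.62*0.897*(T − 10.25) = 0
536.95(T − 211.1) + 242.31(T − 10.25) + 67.83(T − 10.25) = 0
847.09 T = 116530
T ≈ 137.56 °C

T_f ≈ 137.6 °C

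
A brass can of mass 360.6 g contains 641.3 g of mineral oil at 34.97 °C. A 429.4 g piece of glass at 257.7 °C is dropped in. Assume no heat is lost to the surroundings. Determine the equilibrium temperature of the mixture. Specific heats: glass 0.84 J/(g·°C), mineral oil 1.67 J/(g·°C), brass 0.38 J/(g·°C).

Energy conservation, ΣQ = 0:
429.4·0.84·(T − 257.7) + 641.3·1.67·(T − 34.97) + 360.6·0.38·(T − 34.97) = 0
360.7(T − 257.7) + 1071(T − 34.97) + 137.03(T − 34.97) = 0
1568.7 T = 135195
T = 135195 / 1568.7 = 86.2 °C

T_f ≈ 86.2 °C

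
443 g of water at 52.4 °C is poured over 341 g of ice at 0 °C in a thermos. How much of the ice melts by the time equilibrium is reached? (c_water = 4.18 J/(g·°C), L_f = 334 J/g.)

m_melted ≈ 291 g

Cooling the water to 0 °C releases 443×4.18×52.4 = 97031 J.
To melt every bit of ice: 341×334 = 113894 J.
Since 97031 < 113894 J, not all the ice melts; equilibrium is at 0 °C.
Mass melted = 97031/334 ≈ 290.5 g.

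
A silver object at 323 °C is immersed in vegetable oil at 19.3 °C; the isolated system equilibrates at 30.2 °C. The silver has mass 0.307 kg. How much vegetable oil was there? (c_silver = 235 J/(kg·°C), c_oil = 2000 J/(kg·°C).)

m ≈ 0.969 kg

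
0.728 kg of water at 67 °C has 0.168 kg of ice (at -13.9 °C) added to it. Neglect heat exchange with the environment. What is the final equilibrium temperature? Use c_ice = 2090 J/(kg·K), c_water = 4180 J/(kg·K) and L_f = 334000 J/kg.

T_f ≈ 38.2 °C

Net heat exchanged in the isolated system is zero:
ice -13.9→0 °C: 0.168×2090×13.9 = 4880.6
  melt ice: 0.168×334000 = 56112
  meltwater 0→T: 0.168×4180×T = 702.24 T
  water cools: 0.728×4180×(T − 67) = 3043(T − 67)
3745.3 T = 203884 − 60993 = 142891
T ≈ 38.15 °C (positive, so assuming full melt was valid).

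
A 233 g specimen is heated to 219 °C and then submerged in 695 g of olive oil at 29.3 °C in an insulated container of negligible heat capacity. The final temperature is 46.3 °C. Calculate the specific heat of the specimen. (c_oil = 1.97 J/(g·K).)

c ≈ 0.578 J/(g·K)

Heat lost by the specimen = heat gained by the oil:
233·c·(219 − 46.3) = 695·1.97·(46.3 − 29.3)
40239 c = 23276  ⇒  c ≈ 0.5784 J/(g·K)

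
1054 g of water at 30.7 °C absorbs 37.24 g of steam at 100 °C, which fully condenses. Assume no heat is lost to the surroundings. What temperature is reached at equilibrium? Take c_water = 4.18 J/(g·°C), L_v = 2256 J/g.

Setting the total heat transfer to zero:
condense steam: −37.24×2256 = −84013; condensed water 100 °C→T: 155.66(T − 100); water warms: 1054×4.18×(T − 30.7) = 4405.7(T − 30.7)
4561.4 T = 84013 + 15566 + 135256 = 234835
T ≈ 51.48 °C, under the boiling point, so the assumption holds.

T_f ≈ 51.5 °C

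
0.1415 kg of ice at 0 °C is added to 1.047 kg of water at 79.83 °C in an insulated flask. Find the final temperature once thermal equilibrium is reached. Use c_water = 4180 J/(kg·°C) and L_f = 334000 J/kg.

Net heat exchanged in the isolated system is zero:
melt ice: 0.1415×334000 = 47261; warm the meltwater: 591.47 T; water: 4376.5(T − 79.83)
4967.9 T = 349373 − 47261 = 302112
T ≈ 60.81 °C. Since T > 0 °C, the all-ice-melts assumption holds.

T_f ≈ 60.8 °C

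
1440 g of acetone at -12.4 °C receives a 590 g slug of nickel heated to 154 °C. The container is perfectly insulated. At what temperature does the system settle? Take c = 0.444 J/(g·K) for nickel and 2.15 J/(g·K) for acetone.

T_f ≈ 0.6 °C

|Q_nickel| = |Q_acetone|:
590·0.444·(154 − T) = 1440·2.15·(T − (-12.4))
261.96(154 − T) = 3096(T − (-12.4))
3358 T = 1951.4  ⇒  T ≈ 0.58 °C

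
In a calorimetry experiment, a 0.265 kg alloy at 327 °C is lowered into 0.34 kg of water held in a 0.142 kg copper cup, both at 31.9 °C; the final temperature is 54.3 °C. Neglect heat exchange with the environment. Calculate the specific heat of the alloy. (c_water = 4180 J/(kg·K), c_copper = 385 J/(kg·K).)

c ≈ 457 J/(kg·K)

Heat gained plus heat lost sum to zero:
0.265×c×(54.3 − 327) + 0.34×4180×(54.3 − 31.9) + 0.142×385×(54.3 − 31.9) = 0
-72.27 c = -33059
c = -33059/-72.27 ≈ 457.5 J/(kg·K)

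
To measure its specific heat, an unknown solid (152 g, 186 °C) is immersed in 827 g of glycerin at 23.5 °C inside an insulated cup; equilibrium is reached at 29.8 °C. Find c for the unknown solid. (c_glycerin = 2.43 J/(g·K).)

m_s c (T_s − T_f) = m_glycerin c_glycerin (T_f − T_0):
152·c·(186 − 29.8) = 827·2.43·(29.8 − 23.5)
23742 c = 12661  ⇒  c ≈ 0.5332 J/(g·K)

c ≈ 0.533 J/(g·K)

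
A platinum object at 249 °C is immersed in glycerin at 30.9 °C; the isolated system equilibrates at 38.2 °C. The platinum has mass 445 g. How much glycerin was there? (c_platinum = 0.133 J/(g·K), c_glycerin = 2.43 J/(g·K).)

Heat lost by the platinum = heat gained by the glycerin:
445·0.133·(249 − 38.2) = m·2.43·(38.2 − 30.9)
17.74 m = 12476  ⇒  m ≈ 703.3 g

m ≈ 703 g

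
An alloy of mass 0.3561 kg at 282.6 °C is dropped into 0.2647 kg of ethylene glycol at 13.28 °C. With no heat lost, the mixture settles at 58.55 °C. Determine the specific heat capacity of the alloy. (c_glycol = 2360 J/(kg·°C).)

c ≈ 354 J/(kg·°C)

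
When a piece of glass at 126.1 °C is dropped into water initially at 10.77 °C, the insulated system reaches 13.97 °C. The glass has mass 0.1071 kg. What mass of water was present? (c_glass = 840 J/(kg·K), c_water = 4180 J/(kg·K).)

Heat lost by the glass = heat gained by the water:
0.1071·840·(126.1 − 13.97) = m·4180·(13.97 − 10.77)
13376 m = 10088  ⇒  m ≈ 0.7542 kg

m ≈ 0.754 kg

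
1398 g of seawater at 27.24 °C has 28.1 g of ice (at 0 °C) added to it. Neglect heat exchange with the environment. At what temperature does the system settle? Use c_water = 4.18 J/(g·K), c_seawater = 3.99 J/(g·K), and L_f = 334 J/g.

T_f ≈ 25.0 °C

Taking heat into each body as positive, Σ m c ΔT = 0:
latent heat to melt: 28.1·334 = 9385.4
  warm the meltwater: 117.46 T
  seawater cools: 1398·3.99·(T − 27.24) = 5578(T − 27.24)
5695.5 T = 151945 − 9385.4 = 142560
T ≈ 25.03 °C (positive, so assuming full melt was valid).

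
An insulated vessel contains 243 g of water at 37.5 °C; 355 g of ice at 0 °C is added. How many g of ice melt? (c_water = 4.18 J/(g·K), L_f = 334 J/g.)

m_melted ≈ 114 g

Heat available from the water dropping to 0 °C: 243×4.18×37.5 = 38090 J.
Melting all 355 g of ice would need 355×334 = 118570 J.
That's not enough to melt it all — equilibrium is at 0 °C with ice remaining.
m_melted×334 = 38090  ⇒  m_melted ≈ 114 g.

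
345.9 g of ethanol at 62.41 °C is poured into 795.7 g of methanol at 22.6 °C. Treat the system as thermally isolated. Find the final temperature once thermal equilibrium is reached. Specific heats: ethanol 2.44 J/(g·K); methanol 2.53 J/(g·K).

T_f ≈ 34.4 °C

Conservation of energy gives ΣQ = 0:
345.9×2.44×(T − 62.41) + 795.7×2.53×(T − 22.6) = 0
844(T − 62.41) + 2013.1(T − 22.6) = 0
2857.1 T = 98170
T = 98170/2857.1 ≈ 34.36 °C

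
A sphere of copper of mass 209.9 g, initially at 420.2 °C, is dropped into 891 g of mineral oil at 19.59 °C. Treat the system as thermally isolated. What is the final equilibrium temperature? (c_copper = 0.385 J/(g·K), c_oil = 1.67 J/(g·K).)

|Q_copper| = |Q_oil|:
209.9·0.385·(420.2 − T) = 891·1.67·(T − 19.59)
80.81(420.2 − T) = 1488(T − 19.59)
1568.8 T = 63106  ⇒  T ≈ 40.23 °C

T_f ≈ 40.2 °C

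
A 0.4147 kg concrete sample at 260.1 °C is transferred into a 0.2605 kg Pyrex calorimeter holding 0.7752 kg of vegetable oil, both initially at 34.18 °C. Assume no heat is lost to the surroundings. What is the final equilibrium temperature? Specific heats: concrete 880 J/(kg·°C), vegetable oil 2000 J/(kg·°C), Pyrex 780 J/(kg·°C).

T_f ≈ 73.1 °C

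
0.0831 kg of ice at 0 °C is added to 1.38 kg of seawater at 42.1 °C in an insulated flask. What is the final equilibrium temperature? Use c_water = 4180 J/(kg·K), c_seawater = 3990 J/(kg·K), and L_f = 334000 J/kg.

T_f ≈ 34.9 °C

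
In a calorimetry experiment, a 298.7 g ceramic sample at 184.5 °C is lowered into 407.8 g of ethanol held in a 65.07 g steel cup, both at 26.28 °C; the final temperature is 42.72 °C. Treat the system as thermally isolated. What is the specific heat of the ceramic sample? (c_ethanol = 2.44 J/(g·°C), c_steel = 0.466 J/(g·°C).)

Heat gained plus heat lost sum to zero:
298.7×c×(42.72 − 184.5) + 407.8×2.44×(42.72 − 26.28) + 65.07×0.466×(42.72 − 26.28) = 0
-42350 c = -16857
c = -16857/-42350 ≈ 0.398 J/(g·°C)

c ≈ 0.398 J/(g·°C)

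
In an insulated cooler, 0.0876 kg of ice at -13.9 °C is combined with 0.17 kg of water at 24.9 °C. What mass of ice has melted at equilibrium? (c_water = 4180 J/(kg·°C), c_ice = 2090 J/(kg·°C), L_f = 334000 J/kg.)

Heat available from the water dropping to 0 °C: 0.17×4180×24.9 = 17694 J.
Of that, 0.0876×2090×13.9 = 2544.9 J goes to bring the ice to 0 °C, leaving 15149 J.
To melt every bit of ice: 0.0876×334000 = 29258 J.
Since 15149 < 29258 J, not all the ice melts; equilibrium is at 0 °C.
Mass melted = 15149/334000 ≈ 0.04536 kg.

m_melted ≈ 0.0454 kg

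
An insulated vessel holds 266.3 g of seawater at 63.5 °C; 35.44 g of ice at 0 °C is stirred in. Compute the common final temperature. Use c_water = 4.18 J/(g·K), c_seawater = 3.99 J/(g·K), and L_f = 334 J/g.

Energy conservation, ΣQ = 0:
latent heat to melt: 35.44·334 = 11837
  meltwater 0→T: 35.44·4.18·T = 148.14 T
  seawater cools: 266.3·3.99·(T − 63.5) = 1062.5(T − 63.5)
1210.7 T = 67471 − 11837 = 55634
T ≈ 45.95 °C. Since T > 0 °C, the all-ice-melts assumption holds.

T_f ≈ 46.0 °C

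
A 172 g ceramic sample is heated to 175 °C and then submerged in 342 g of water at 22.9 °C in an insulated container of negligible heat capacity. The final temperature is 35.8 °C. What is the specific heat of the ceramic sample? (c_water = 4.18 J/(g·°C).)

c ≈ 0.77 J/(g·°C)

Heat lost by the ceramic sample = heat gained by the water:
172×c×(175 − 35.8) = 342×4.18×(35.8 − 22.9)
23942 c = 18441  ⇒  c ≈ 0.7702 J/(g·°C)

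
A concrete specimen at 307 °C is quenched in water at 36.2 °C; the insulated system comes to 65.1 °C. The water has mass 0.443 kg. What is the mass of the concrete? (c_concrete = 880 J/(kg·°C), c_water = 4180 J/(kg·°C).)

Setting the total heat transfer to zero:
m·880·(65.1 − 307) + 0.443·4180·(65.1 − 36.2) = 0
-212872 m = -53515
m = -53515/-212872 ≈ 0.2514 kg

m ≈ 0.251 kg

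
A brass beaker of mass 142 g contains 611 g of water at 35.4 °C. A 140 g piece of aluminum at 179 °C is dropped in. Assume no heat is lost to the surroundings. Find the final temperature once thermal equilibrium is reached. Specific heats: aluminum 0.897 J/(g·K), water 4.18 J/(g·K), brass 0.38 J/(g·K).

Setting the total heat transfer to zero:
140·0.897·(T − 179) + 611·4.18·(T − 35.4) + 142·0.38·(T − 35.4) = 0
(125.58 + 2554 + 53.96) T = 125.58·179 + 2554·35.4 + 53.96·35.4
T ≈ 42.00 °C

T_f ≈ 42.0 °C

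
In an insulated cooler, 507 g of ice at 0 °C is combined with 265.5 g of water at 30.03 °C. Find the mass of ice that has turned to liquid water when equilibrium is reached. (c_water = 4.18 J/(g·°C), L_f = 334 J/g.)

m_melted ≈ 99.8 g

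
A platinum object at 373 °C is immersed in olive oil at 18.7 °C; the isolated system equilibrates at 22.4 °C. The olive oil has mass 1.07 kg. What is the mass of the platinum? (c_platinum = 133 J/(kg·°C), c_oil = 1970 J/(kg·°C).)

Energy conservation, ΣQ = 0:
m·133·(22.4 − 373) + 1.07·1970·(22.4 − 18.7) = 0
-46630 m = -7799.2
m = -7799.2/-46630 ≈ 0.1673 kg

m ≈ 0.167 kg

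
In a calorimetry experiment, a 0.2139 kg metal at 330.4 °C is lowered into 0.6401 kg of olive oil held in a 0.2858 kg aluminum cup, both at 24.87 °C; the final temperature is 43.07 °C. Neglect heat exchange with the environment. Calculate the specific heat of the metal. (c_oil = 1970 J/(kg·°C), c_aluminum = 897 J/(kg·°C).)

c ≈ 449 J/(kg·°C)

Setting the total heat transfer to zero:
0.2139·c·(43.07 − 330.4) + 0.6401·1970·(43.07 − 24.87) + 0.2858·897·(43.07 − 24.87) = 0
-61.46 c = -27616
c = -27616/-61.46 ≈ 449.3 J/(kg·°C)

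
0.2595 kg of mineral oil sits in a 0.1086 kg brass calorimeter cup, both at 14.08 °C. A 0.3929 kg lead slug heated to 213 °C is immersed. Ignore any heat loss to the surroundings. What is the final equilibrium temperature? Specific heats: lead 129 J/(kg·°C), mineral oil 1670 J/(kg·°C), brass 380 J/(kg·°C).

T_f ≈ 33.3 °C

T_f is the heat-capacity-weighted average of the initial temperatures:
T_f = (50.68*213 + 433.37*14.08 + 41.27*14.08) / (50.68 + 433.37 + 41.27)
    = 17479 / 525.32 ≈ 33.27 °C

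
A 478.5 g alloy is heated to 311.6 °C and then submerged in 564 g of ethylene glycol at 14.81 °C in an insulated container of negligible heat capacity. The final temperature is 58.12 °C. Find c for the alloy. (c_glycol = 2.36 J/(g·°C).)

c ≈ 0.475 J/(g·°C)

m_s c (T_s − T_f) = m_glycol c_glycol (T_f − T_0):
478.5·c·(311.6 − 58.12) = 564·2.36·(58.12 − 14.81)
121290 c = 57647  ⇒  c ≈ 0.4753 J/(g·°C)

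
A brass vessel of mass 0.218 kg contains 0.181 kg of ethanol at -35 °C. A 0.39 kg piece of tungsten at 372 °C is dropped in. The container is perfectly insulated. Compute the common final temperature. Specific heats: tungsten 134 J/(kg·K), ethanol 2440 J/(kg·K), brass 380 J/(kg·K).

T_f ≈ 1.9 °C

Heat gained plus heat lost sum to zero:
0.39*134*(T − 372) + 0.181*2440*(T − (-35)) + 0.218*380*(T − (-35)) = 0
52.26(T − 372) + 441.64(T − (-35)) + 82.84(T − (-35)) = 0
576.74 T = 1083.9
T = 1083.9 / 576.74 = 1.88 °C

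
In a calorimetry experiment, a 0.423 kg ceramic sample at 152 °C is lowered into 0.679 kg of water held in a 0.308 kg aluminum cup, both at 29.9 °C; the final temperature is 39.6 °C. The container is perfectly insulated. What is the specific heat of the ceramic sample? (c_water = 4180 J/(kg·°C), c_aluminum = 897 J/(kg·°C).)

Heat gained plus heat lost sum to zero:
0.423×c×(39.6 − 152) + 0.679×4180×(39.6 − 29.9) + 0.308×897×(39.6 − 29.9) = 0
-47.55 c = -30211
c = -30211/-47.55 ≈ 635.4 J/(kg·°C)

c ≈ 635 J/(kg·°C)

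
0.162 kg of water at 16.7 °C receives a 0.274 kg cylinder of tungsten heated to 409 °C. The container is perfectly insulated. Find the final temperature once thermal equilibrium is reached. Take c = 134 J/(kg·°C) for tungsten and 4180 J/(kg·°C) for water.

T_f ≈ 36.9 °C

Heat lost by the tungsten equals heat gained by the water:
0.274·134·(409 − T) = 0.162·4180·(T − 16.7)
36.72(409 − T) = 677.16(T − 16.7)
713.88 T = 26325  ⇒  T ≈ 36.88 °C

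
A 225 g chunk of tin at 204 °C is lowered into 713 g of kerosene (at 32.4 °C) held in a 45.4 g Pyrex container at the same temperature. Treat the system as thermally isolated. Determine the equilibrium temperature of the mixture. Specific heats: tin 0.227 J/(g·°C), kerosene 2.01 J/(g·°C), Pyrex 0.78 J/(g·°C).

T_f ≈ 38.2 °C

Setting the total heat transfer to zero:
225·0.227·(T − 204) + 713·2.01·(T − 32.4) + 45.4·0.78·(T − 32.4) = 0
51.08(T − 204) + 1433.1(T − 32.4) + 35.41(T − 32.4) = 0
1519.6 T = 58000
T = 58000/1519.6 ≈ 38.17 °C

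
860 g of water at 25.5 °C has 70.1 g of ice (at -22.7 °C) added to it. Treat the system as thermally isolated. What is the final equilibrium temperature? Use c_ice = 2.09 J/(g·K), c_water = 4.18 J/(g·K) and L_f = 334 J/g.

Taking heat into each body as positive, Σ m c ΔT = 0:
ice -22.7→0 °C: 70.1·2.09·22.7 = 3325.8
  melt ice: 70.1·334 = 23413
  warm the meltwater: 293.02 T
  water: 3594.8(T − 25.5)
3887.8 T = 91667 − 26739 = 64928
T ≈ 16.70 °C (positive, so assuming full melt was valid).

T_f ≈ 16.7 °C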